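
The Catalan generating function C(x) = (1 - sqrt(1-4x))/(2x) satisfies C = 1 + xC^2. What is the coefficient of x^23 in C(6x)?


Substituting x -> 6x scales the n-th coefficient by 6^n, so [x^23] C(6x) = 6^23 * C_23.
C_23 = C(2*23, 23)/(24) = 8233430727600/24 = 343059613650.
So 6^23 * 343059613650 = 789730223053602816 * 343059613650 = 270924545208497305297512038400.

270924545208497305297512038400


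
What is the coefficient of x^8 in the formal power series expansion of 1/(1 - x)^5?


The expansion 1/(1 - x)^r = sum_{k>=0} C(k + r - 1, r - 1) x^k follows from the multiset / negative-binomial theorem (or from repeated differentiation of the geometric series).
For r = 5 and k = 8:
C(12, 4) = 479001600 / (24 * 40320) = 495.

495


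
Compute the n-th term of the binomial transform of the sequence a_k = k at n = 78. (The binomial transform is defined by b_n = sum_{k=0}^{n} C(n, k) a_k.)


With a_k = k, b_n = sum_{k=0}^{n} C(n, k) k. Using k * C(n, k) = n * C(n-1, k-1) gives b_n = n * sum_{k>=1} C(n-1, k-1) = n * 2^(n-1).
For n = 78: 78 * 2^77 = 78 * 151115727451828646838272 = 11787026741242634453385216.

11787026741242634453385216


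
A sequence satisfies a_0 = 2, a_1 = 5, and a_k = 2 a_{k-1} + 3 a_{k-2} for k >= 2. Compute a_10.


The characteristic equation is t^2 - 2 t - 3 = 0, with roots r_1 = 3 and r_2 = -1 (so c_1 = r_1 + r_2, c_2 = -r_1 r_2 as required).
One can use the closed form a_n = A r_1^n + B r_2^n, but direct iteration is more reliable:
a_0 = 2, a_1 = 5, a_2 = 16, a_3 = 47, a_4 = 142, a_5 = 425, a_6 = 1276, a_7 = 3827, a_8 = 11482, a_9 = 34445, a_10 = 103336.
So a_10 = 103336.

103336


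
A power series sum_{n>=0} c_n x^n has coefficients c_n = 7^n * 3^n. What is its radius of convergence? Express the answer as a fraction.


By the root test (Cauchy-Hadamard), the radius is R = 1 / limsup_n |c_n|^(1/n).
Here |c_n|^(1/n) = (7^n * 3^n)^(1/n) = 7 * 3 = 21 for all n.
So R = 1/21 = 1/21.

1/21


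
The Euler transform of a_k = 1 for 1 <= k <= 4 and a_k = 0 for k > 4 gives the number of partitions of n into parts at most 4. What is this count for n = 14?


Partitions of 14 into parts at most 4:
Using generating function (1-x)^(-1)(1-x^2)^(-1)...(1-x^4)^(-1),
the coefficient of x^14 = 47

47


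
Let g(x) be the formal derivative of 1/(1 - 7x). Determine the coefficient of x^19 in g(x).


Differentiate termwise: d/dx sum_{k>=0} 7^k x^k = sum_{k>=1} k 7^k x^(k-1) = sum_{j>=0} (j+1) 7^(j+1) x^j.
Equivalently, d/dx [1/(1 - 7x)] = 7/(1 - 7x)^2.
For j = 19: 20 * 7^20 = 20 * 79792266297612001 = 1595845325952240020.

1595845325952240020


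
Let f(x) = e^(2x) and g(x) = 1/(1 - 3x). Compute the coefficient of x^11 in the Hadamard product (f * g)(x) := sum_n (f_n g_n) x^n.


Expanding: f_k = 2^k/k! (from e^(2x)) and g_k = 3^k (from 1/(1 - 3x)). So the Hadamard coefficient (f * g)_k = 2^k 3^k / k! = (6)^k / k!.
For k = 11: 6^11/11! = 362797056/39916800 = 17496/1925.

17496/1925


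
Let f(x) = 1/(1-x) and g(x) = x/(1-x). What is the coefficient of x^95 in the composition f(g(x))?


First simplify the composition: f(g(x)) = 1/(1 - x/(1-x)) = (1-x)/((1-x) - x) = (1-x)/(1-2x).
Now extract the coefficient. Write (1-x)/(1-2x) = 1/(1-2x) - x/(1-2x).
The coefficient of x^n in 1/(1-2x) is 2^n, and in x/(1-2x) is 2^(n-1) (for n >= 1).
So the coefficient of x^95 is 2^95 - 2^94 = 39614081257132168796771975168 - 19807040628566084398385987584 = 19807040628566084398385987584.

19807040628566084398385987584


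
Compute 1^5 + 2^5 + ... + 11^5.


This power sum has a closed form given by Faulhaber's formula
sum_{k=1}^{m} k^p = (1 / (p + 1)) * sum_{j=0}^{p} C(p + 1, j) B_j m^(p + 1 - j),
but for small m direct computation is fastest:
1 + 32 + 243 + 1024 + 3125 + 7776 + 16807 + 32768 + 59049 + 100000 + 161051 = 381876.

381876


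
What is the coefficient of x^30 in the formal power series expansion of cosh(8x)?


The Maclaurin series is cosh(t) = sum_{m>=0} t^(2m) / (2m)!, so substituting t = 8x, only even powers of x are nonzero, with coefficient of x^(2m) equal to 8^(2m) / (2m)!.
For x^30 the coefficient is 8^30/30! = 1237940039285380274899124224/265252859812191058636308480000000 = 18446744073709551616/3952575621190533915703125.

18446744073709551616/3952575621190533915703125


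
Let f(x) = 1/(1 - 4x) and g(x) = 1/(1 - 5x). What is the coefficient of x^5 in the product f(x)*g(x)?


The coefficient of x^n in f*g is the Cauchy product: sum_{k=0}^{n} a^k * b^(n-k).
With a=4, b=5, n=5:
sum_{k=0}^{5} 4^k * 5^(5-k)
= 11529

11529


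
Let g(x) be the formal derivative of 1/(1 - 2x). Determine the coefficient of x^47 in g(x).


Differentiate termwise: d/dx sum_{k>=0} 2^k x^k = sum_{k>=1} k 2^k x^(k-1) = sum_{j>=0} (j+1) 2^(j+1) x^j.
Equivalently, d/dx [1/(1 - 2x)] = 2/(1 - 2x)^2.
For j = 47: 48 * 2^48 = 48 * 281474976710656 = 13510798882111488.

13510798882111488


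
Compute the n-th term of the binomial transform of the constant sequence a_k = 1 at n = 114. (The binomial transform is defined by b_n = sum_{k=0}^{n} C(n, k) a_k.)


With a_k = 1 for all k, b_n = sum_{k=0}^{n} C(n, k) = 2^n by the binomial theorem.
For n = 114: 2^114 = 20769187434139310514121985316880384.

20769187434139310514121985316880384


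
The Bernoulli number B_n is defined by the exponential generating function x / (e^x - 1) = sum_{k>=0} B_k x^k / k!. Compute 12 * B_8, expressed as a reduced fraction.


Bernoulli numbers can also be computed recursively via B_0 = 1 and sum_{j=0}^{m} C(m+1, j) B_j = 0 for m >= 1. Odd-index Bernoulli numbers vanish for k >= 3.
Computing B_8 = -1/30, so 12 * B_8 = 12 * -1/30 = -2/5.

-2/5


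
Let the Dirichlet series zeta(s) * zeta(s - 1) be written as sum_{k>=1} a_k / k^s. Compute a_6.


Convolution gives a_k = sum_{d | k} d * 1 = sum_{d | k} d = sigma(k), the sum of positive divisors of k.
For k = 6, the divisors are 1, 2, 3, 6, so
sigma(6) = 1 + 2 + 3 + 6 = 12.

12


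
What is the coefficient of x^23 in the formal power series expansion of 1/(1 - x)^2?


The negative binomial / multiset identity is
1/(1 - x)^r = sum_{k>=0} C(k + r - 1, r - 1) x^k.
Here r = 2 and k = 23, so the coefficient is
C(23 + 1, 1) = C(24, 1)
= 24

24


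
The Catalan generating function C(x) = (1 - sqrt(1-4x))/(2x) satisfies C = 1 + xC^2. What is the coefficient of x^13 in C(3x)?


Substituting x -> 3x scales the n-th coefficient by 3^n, so [x^13] C(3x) = 3^13 * C_13.
C_13 = C(2*13, 13)/(14) = 10400600/14 = 742900.
So 3^13 * 742900 = 1594323 * 742900 = 1184422556700.

1184422556700


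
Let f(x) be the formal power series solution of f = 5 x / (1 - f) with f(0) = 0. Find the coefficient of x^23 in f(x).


Apply Lagrange inversion: f = 5 x * phi(f) with phi(t) = 1/(1 - t), so
[x^n] f = 5^n * (1/n) [t^(n-1)] phi(t)^n = 5^n * (1/n) [t^(n-1)] (1 - t)^(-n) = 5^n * (1/n) C(2n - 2, n - 1) = 5^n * C_{n-1}.
For n = 23: C_22 = C(44, 22) / 23 = 2104098963720/23 = 91482563640.
With the 5^23 = 11920928955078125 factor, the coefficient is 11920928955078125 * 91482563640 = 1090557141780853271484375000.

1090557141780853271484375000


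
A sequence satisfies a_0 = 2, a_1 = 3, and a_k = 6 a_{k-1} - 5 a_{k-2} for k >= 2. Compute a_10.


The characteristic equation is t^2 - 6 t + 5 = 0, with roots r_1 = 5 and r_2 = 1 (so c_1 = r_1 + r_2, c_2 = -r_1 r_2 as required).
One can use the closed form a_n = A r_1^n + B r_2^n, but direct iteration is more reliable:
a_0 = 2, a_1 = 3, a_2 = 8, a_3 = 33, a_4 = 158, a_5 = 783, a_6 = 3908, a_7 = 19533, a_8 = 97658, a_9 = 488283, a_10 = 2441408.
So a_10 = 2441408.

2441408


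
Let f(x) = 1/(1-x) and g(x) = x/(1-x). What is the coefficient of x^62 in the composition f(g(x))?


First simplify the composition: f(g(x)) = 1/(1 - x/(1-x)) = (1-x)/((1-x) - x) = (1-x)/(1-2x).
Now extract the coefficient. Write (1-x)/(1-2x) = 1/(1-2x) - x/(1-2x).
The coefficient of x^n in 1/(1-2x) is 2^n, and in x/(1-2x) is 2^(n-1) (for n >= 1).
So the coefficient of x^62 is 2^62 - 2^61 = 4611686018427387904 - 2305843009213693952 = 2305843009213693952.

2305843009213693952


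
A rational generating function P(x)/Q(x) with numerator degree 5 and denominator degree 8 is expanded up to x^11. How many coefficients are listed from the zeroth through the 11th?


Expanding up to x^11 gives the coefficients for x^0, x^1, ..., x^11.
That is 11 + 1 = 12 coefficients in total.

12


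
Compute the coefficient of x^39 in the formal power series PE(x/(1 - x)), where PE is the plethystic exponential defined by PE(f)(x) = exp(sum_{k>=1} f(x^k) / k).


For f(x) = x/(1 - x) we have
sum_{k>=1} f(x^k) / k = sum_{k>=1} (1/k) * x^k / (1 - x^k) = sum_{k, m >= 1} x^(k m) / k,
which after exponentiating simplifies to
PE(x/(1 - x)) = prod_{k>=1} 1 / (1 - x^k).
This is the generating function for the partition function p(n), so the coefficient of x^39 is p(39).
Computing p(39) by dynamic programming over parts 1, 2, ..., 39: p(39) = 31185.

31185


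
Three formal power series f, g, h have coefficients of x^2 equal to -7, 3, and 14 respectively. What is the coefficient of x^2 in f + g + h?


Series addition is componentwise:
-7 + 3 + 14
= 10

10


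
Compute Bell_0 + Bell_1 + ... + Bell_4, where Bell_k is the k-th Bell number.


Recall Bell_k counts set partitions of a k-set (with Bell_0 = 1 by convention).
Bell_0 through Bell_4: 1, 1, 2, 5, 15
Sum = 1 + 1 + 2 + 5 + 15 = 24.

24


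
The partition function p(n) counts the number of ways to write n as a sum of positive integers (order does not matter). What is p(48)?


Using the generating function prod_{k>=1} 1/(1-x^k), we compute p(48).
By dynamic programming over parts 1 through 48:
p(48) = 147273

147273


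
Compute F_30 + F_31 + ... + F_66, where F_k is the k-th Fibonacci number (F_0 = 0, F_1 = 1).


Use the identity sum_{k=0}^{N} F_k = F_{N+2} - 1 (which follows from F_{k+2} - F_{k+1} = F_k). Then
sum_{k=30}^{66} F_k = (F_{68} - 1) - (F_{31} - 1) = F_{68} - F_{31}.
Computing: F_{68} = 72723460248141, F_{31} = 1346269, so
Sum = 72723460248141 - 1346269 = 72723458901872.

72723458901872


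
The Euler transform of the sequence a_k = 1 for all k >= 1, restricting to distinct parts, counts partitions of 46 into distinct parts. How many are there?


Partitions of 46 into distinct parts can be computed via generating function.
Product (1+x)(1+x^2)(1+x^3)...
The coefficient of x^46 = 2304

2304


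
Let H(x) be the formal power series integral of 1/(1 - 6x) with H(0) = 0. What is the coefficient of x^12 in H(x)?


1/(1 - 6x) = sum_{k>=0} 6^k x^k. Integrating termwise with H(0) = 0:
H(x) = sum_{k>=0} 6^k x^(k+1) / (k+1) = sum_{m>=1} 6^(m-1) x^m / m.
For m = 12: 6^11/12 = 362797056/12 = 30233088.

30233088


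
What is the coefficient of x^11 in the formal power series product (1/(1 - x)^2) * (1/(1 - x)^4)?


Combine the factors: (1/(1 - x)^2) * (1/(1 - x)^4) = 1/(1 - x)^6.
Then use 1/(1 - x)^r = sum_{k>=0} C(k + r - 1, r - 1) x^k with r = 6 and k = 11:
C(16, 5) = 4368.

4368


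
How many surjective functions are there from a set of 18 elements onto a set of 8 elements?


By inclusion-exclusion on which target elements are missed, the number of surjections from an n-set onto a k-set is
surj(n, k) = sum_{j=0}^{k} (-1)^j C(k, j) (k - j)^n.
Equivalently surj(n, k) = k! * S(n, k), where S(n, k) is the Stirling number of the second kind.
For n = 18, k = 8:
S(18, 8) = 189036065010, so
surj = 8! * 189036065010 = 40320 * 189036065010 = 7621934141203200.

7621934141203200


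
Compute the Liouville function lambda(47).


The Liouville function is lambda(k) = (-1)^Omega(k), where Omega(k) counts the prime factors of k with multiplicity.
Factoring: 47 = 47, so Omega(47) = 1.
lambda(47) = (-1)^1 = -1.

-1


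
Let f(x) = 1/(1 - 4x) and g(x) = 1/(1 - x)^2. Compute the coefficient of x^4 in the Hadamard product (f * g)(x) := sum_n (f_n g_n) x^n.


f has coefficients f_k = 4^k. For g = 1/(1 - x)^2 the coefficient is g_k = C(k + 1, 1) = k + 1. The Hadamard coefficient is (f * g)_k = 4^k * (k + 1).
For k = 4: 4^4 * 5 = 256 * 5 = 1280.

1280


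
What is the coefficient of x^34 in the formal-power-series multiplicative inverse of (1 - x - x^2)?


Let the inverse be f(x) = sum_{k>=0} a_k x^k. From f(x) * (1 - x - x^2) = 1 and matching coefficients:
 x^0: a_0 = 1.
 x^1: a_1 - a_0 = 0, so a_1 = 1.
 x^k (k >= 2): a_k - a_{k-1} - a_{k-2} = 0, i.e. a_k = a_{k-1} + a_{k-2}.
This is the Fibonacci-type recurrence shifted so that a_0 = a_1 = 1.
Iterating: a_0=1, a_1=1, a_2=2, a_3=3, a_4=5, a_5=8, a_6=13, a_7=21, a_8=34, a_9=55, ...
a_34 = 9227465.

9227465


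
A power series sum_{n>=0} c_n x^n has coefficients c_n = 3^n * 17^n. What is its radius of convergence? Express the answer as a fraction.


By the root test (Cauchy-Hadamard), the radius is R = 1 / limsup_n |c_n|^(1/n).
Here |c_n|^(1/n) = (3^n * 17^n)^(1/n) = 3 * 17 = 51 for all n.
So R = 1/51 = 1/51.

1/51


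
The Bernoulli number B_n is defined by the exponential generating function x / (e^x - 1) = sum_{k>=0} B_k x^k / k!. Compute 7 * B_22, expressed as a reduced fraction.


Bernoulli numbers can also be computed recursively via B_0 = 1 and sum_{j=0}^{m} C(m+1, j) B_j = 0 for m >= 1. Odd-index Bernoulli numbers vanish for k >= 3.
Computing B_22 = 854513/138, so 7 * B_22 = 7 * 854513/138 = 5981591/138.

5981591/138


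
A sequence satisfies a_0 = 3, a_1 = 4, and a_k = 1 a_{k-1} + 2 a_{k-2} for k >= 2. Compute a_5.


The characteristic equation is t^2 - 1 t - 2 = 0, with roots r_1 = 2 and r_2 = -1 (so c_1 = r_1 + r_2, c_2 = -r_1 r_2 as required).
One can use the closed form a_n = A r_1^n + B r_2^n, but direct iteration is more reliable:
a_0 = 3, a_1 = 4, a_2 = 10, a_3 = 18, a_4 = 38, a_5 = 74.
So a_5 = 74.

74


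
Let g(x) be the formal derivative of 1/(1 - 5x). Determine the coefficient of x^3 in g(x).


Differentiate termwise: d/dx sum_{k>=0} 5^k x^k = sum_{k>=1} k 5^k x^(k-1) = sum_{j>=0} (j+1) 5^(j+1) x^j.
Equivalently, d/dx [1/(1 - 5x)] = 5/(1 - 5x)^2.
For j = 3: 4 * 5^4 = 4 * 625 = 2500.

2500


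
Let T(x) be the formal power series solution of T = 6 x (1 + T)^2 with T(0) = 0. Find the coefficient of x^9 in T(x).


Apply the Lagrange inversion formula: if T = 6 x * phi(T) with phi(t) = (1 + t)^2, then [x^n] T = 6^n * (1/n) [t^(n-1)] phi(t)^n = 6^n * (1/n) [t^(n-1)] (1 + t)^(2n) = 6^n * (1/n) C(2n, n-1).
Using the identity C(2n, n-1) = C(2n, n) * n / (n+1), the unscaled factor equals C(2n, n) / (n+1) = C_n, the n-th Catalan number.
For n = 9: C_9 = C(18, 9) / 10 = 48620/10 = 4862.
With the 6^9 = 10077696 factor, the coefficient is 10077696 * 4862 = 48997757952.

48997757952


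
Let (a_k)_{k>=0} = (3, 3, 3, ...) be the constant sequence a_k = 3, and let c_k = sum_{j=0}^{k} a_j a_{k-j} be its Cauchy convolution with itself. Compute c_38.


Since a_j = 3 for all j >= 0, the convolution sum becomes
c_k = sum_{j=0}^{k} 3 * 3 = 9 * (k + 1).
Equivalently, the generating function of (a_k) is 3/(1 - x) and its square is 9/(1 - x)^2 = sum_{k>=0} 9(k + 1) x^k.
For k = 38: 9 * 39 = 351.

351


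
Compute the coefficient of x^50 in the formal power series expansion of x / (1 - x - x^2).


Let f(x) = sum_{k>=0} a_k x^k. Multiplying f(x) * (1 - x - x^2) = x and matching coefficients gives a_0 = 0, a_1 = 1, and a_k = a_{k-1} + a_{k-2} for k >= 2. These are the Fibonacci numbers F_k.
Iterating from F_0 = 0, F_1 = 1:
F_0=0, F_1=1, F_2=1, F_3=2, F_4=3, F_5=5, F_6=8, F_7=13, F_8=21, F_9=34, ...
F_50 = 12586269025.

12586269025


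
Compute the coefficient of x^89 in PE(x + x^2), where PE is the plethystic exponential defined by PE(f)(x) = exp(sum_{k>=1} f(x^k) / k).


With f(x) = x + x^2, the exponent is sum_{k>=1} (x^k + x^(2k)) / k = -ln(1 - x) - ln(1 - x^2). Exponentiating:
PE(x + x^2) = 1 / ((1 - x)(1 - x^2)).
This is the generating function for partitions of n into parts of size 1 or 2. The number of 2's can be any j in 0..44, and the rest are 1's, so
[x^89] = floor(89/2) + 1 = 45.

45


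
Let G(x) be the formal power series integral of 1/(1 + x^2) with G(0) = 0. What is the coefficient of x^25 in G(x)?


1/(1 + x^2) = sum_{j>=0} (-1)^j x^(2j). Integrating termwise with G(0) = 0:
G(x) = sum_{j>=0} (-1)^j x^(2j+1) / (2j+1) = arctan(x).
Only odd powers are nonzero. For x^25 write 25 = 2*12 + 1, giving
(-1)^12 / 25 = 1/25 = 1/25.

1/25


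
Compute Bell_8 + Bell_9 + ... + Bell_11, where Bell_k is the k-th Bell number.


Recall Bell_k counts set partitions of a k-set (with Bell_0 = 1 by convention).
Bell_8 through Bell_11: 4140, 21147, 115975, 678570
Sum = 4140 + 21147 + 115975 + 678570 = 819832.

819832


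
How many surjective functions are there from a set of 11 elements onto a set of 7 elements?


By inclusion-exclusion on which target elements are missed, the number of surjections from an n-set onto a k-set is
surj(n, k) = sum_{j=0}^{k} (-1)^j C(k, j) (k - j)^n.
Equivalently surj(n, k) = k! * S(n, k), where S(n, k) is the Stirling number of the second kind.
For n = 11, k = 7:
S(11, 7) = 63987, so
surj = 7! * 63987 = 5040 * 63987 = 322494480.

322494480


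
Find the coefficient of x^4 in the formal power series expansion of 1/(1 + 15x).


Write 1/(1 + c x) = 1/(1 - (-c) x) and apply the geometric-series identity
1/(1 - y) = sum_{k>=0} y^k to get 1/(1 + c x) = sum_{k>=0} (-c)^k x^k.
So the coefficient of x^k is (-c)^k = (-1)^k * c^k.
Here c = 15 and k = 4:
(-15)^4 = 1 * 50625 = 50625

50625


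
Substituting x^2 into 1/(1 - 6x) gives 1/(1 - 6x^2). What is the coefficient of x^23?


Since 1/(1 - 6x^2) only has even powers of x,
the coefficient of x^23 (odd) is 0.

0


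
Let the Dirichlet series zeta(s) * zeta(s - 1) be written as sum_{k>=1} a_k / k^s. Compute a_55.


Convolution gives a_k = sum_{d | k} d * 1 = sum_{d | k} d = sigma(k), the sum of positive divisors of k.
For k = 55, the divisors are 1, 5, 11, 55, so
sigma(55) = 1 + 5 + 11 + 55 = 72.

72


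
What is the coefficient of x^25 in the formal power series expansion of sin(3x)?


The Maclaurin series is sin(t) = sum_{k>=0} (-1)^k t^(2k+1) / (2k+1)!, so substituting t = 3x, only odd powers of x are nonzero, with coefficient of x^(2k+1) equal to (-1)^k 3^(2k+1) / (2k+1)!.
Write 25 = 2*12 + 1, giving the coefficient (-1)^12 * 3^25 / 25! = 847288609443/15511210043330985984000000 = 14348907/262683704098816000000.

14348907/262683704098816000000


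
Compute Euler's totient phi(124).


phi(n) counts integers in [1, n] coprime to n. Using the multiplicative formula phi(n) = n * prod_{p | n} (1 - 1/p):
124 = 2^2 * 31, so
phi(124) = 124 * (1 - 1/2) * (1 - 1/31) = 60.

60


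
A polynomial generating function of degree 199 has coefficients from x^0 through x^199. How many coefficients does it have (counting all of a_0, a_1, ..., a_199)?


A polynomial of degree 199 takes the form a_0 + a_1 x + ... + a_199 x^199.
The number of coefficients is 199 + 1 = 200.

200


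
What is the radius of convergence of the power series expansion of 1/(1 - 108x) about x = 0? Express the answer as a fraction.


Expanding 1/(1 - 108x) = sum_{k>=0} 108^k x^k, the series converges when |108x| < 1, i.e., |x| < 1/108.
So the radius of convergence is 1/108 = 1/108.

1/108


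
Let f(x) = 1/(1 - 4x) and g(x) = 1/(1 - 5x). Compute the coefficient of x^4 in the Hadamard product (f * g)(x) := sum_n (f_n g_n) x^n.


f has coefficients f_k = 4^k and g has coefficients g_k = 5^k, so the Hadamard product has coefficient (f*g)_k = 4^k * 5^k = 20^k.
For k = 4: 20^4 = 160000.

160000


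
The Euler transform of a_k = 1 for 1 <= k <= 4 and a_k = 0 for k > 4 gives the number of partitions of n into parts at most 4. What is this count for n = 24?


Partitions of 24 into parts at most 4:
Using generating function (1-x)^(-1)(1-x^2)^(-1)...(1-x^4)^(-1),
the coefficient of x^24 = 169

169


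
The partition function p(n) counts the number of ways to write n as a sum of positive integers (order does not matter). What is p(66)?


Using the generating function prod_{k>=1} 1/(1-x^k), we compute p(66).
By dynamic programming over parts 1 through 66:
p(66) = 2323520

2323520


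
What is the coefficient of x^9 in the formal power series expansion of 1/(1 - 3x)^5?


The general identity 1/(1 - c x)^r = sum_{k>=0} c^k C(k + r - 1, r - 1) x^k follows by substituting y = c x into 1/(1 - y)^r = sum_{k>=0} C(k + r - 1, r - 1) y^k.
For c = 3, r = 5, k = 9:
3^9 * C(13, 4) = 19683 * 715 = 14073345.

14073345


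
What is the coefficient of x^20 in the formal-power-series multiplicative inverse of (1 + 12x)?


The inverse is 1/(1 + 12x). Apply the geometric identity 1/(1 - y) = sum_{k>=0} y^k with y = -12x:
1/(1 + 12x) = sum_{k>=0} (-12)^k x^k.
So the coefficient of x^20 is (-12)^20 = 3833759992447475122176.

3833759992447475122176


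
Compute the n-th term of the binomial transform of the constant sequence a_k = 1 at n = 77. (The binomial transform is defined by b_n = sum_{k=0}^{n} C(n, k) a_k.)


With a_k = 1 for all k, b_n = sum_{k=0}^{n} C(n, k) = 2^n by the binomial theorem.
For n = 77: 2^77 = 151115727451828646838272.

151115727451828646838272


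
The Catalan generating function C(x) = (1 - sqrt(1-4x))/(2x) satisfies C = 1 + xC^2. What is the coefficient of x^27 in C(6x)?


Substituting x -> 6x scales the n-th coefficient by 6^n, so [x^27] C(6x) = 6^27 * C_27.
C_27 = C(2*27, 27)/(28) = 1946939425648112/28 = 69533550916004.
So 6^27 * 69533550916004 = 1023490369077469249536 * 69533550916004 = 71166919690287933972512075251974144.

71166919690287933972512075251974144


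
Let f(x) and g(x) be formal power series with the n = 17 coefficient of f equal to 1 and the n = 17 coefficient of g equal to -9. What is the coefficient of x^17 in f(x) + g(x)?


Addition of formal power series is termwise.
The coefficient of x^17 in f + g = 1 + -9
= -8

-8


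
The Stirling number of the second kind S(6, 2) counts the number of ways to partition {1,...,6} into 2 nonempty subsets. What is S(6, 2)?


Using the explicit formula S(n,k) = (1/k!) sum_{j=0}^{k} (-1)^(k-j) C(k,j) j^n:
S(6, 2) = 31
Equivalently, S(n,k) is n! times the coefficient of x^n in the EGF (e^x - 1)^k / k!.

31


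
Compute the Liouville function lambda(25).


The Liouville function is lambda(k) = (-1)^Omega(k), where Omega(k) counts the prime factors of k with multiplicity.
Factoring: 25 = 5 * 5, so Omega(25) = 2.
lambda(25) = (-1)^2 = 1.

1


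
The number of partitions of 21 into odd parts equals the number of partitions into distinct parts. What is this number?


Computing partitions of 21 into odd parts (1, 3, 5, ...):
Using the generating function prod_{k>=0} 1/(1-x^(2k+1)),
the count is 76

76


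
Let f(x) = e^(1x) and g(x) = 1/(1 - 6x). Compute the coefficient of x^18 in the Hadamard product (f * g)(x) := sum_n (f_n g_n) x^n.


Expanding: f_k = 1^k/k! (from e^(1x)) and g_k = 6^k (from 1/(1 - 6x)). So the Hadamard coefficient (f * g)_k = 1^k 6^k / k! = (6)^k / k!.
For k = 18: 6^18/18! = 101559956668416/6402373705728000 = 236196/14889875.

236196/14889875


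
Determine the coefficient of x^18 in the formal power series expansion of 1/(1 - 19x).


The geometric series identity gives 1/(1 - c x) = sum_{k>=0} c^k x^k, so the coefficient of x^k is c^k.
Here c = 19 and k = 18.
Computing: 19^18 = 104127350297911241532841

104127350297911241532841


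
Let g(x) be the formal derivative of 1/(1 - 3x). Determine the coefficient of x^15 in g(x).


Differentiate termwise: d/dx sum_{k>=0} 3^k x^k = sum_{k>=1} k 3^k x^(k-1) = sum_{j>=0} (j+1) 3^(j+1) x^j.
Equivalently, d/dx [1/(1 - 3x)] = 3/(1 - 3x)^2.
For j = 15: 16 * 3^16 = 16 * 43046721 = 688747536.

688747536


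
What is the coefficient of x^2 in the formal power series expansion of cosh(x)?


The Maclaurin series is cosh(t) = sum_{m>=0} t^(2m) / (2m)!, so substituting t = x, only even powers of x are nonzero, with coefficient of x^(2m) equal to 1 / (2m)!.
For x^2 the coefficient is 1/2! = 1/2 = 1/2.

1/2


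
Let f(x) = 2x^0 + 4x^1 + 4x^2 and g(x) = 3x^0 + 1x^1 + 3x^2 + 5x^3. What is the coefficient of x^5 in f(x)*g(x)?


Cauchy product at x^5:
4*5
= 20

20


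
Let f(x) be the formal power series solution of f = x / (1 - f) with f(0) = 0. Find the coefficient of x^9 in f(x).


Apply Lagrange inversion: f = x * phi(f) with phi(t) = 1/(1 - t), so
[x^n] f = (1/n) [t^(n-1)] phi(t)^n = (1/n) [t^(n-1)] (1 - t)^(-n) = (1/n) C(2n - 2, n - 1) = C_{n-1}.
For n = 9: C_8 = C(16, 8) / 9 = 12870/9 = 1430 = 1430.

1430


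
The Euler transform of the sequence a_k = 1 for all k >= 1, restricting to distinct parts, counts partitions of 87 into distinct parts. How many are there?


Partitions of 87 into distinct parts can be computed via generating function.
Product (1+x)(1+x^2)(1+x^3)...
The coefficient of x^87 = 145578

145578


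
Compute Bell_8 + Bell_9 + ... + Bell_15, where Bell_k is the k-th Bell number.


Recall Bell_k counts set partitions of a k-set (with Bell_0 = 1 by convention).
Bell_8 through Bell_15: 4140, 21147, 115975, 678570, 4213597, 27644437, 190899322, 1382958545
Sum = 4140 + 21147 + 115975 + 678570 + 4213597 + 27644437 + 190899322 + 1382958545 = 1606535733.

1606535733


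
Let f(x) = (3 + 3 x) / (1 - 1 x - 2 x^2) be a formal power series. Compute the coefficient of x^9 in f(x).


Write f(x) = sum_{k>=0} a_k x^k. Multiplying both sides by 1 - 1 x - 2 x^2 gives
(1 - 1 x - 2 x^2) sum_{k>=0} a_k x^k = 3 + 3 x.
Matching coefficients:
 x^0: a_0 = 3
 x^1: a_1 - 1 a_0 = 3  =>  a_1 = 1*3 + 3 = 6
 x^k (k >= 2): a_k = 1 a_{k-1} + 2 a_{k-2}.
Iterating: a_2 = 12, a_3 = 24, a_4 = 48, a_5 = 96, a_6 = 192, a_7 = 384, a_8 = 768, a_9 = 1536.
So the coefficient of x^9 is 1536.

1536


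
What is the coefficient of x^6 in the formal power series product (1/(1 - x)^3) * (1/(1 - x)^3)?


Combine the factors: (1/(1 - x)^3) * (1/(1 - x)^3) = 1/(1 - x)^6.
Then use 1/(1 - x)^r = sum_{k>=0} C(k + r - 1, r - 1) x^k with r = 6 and k = 6:
C(11, 5) = 462.

462


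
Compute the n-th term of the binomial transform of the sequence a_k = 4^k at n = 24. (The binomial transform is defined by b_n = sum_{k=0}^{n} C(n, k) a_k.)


With a_k = 4^k, b_n = sum_{k=0}^{n} C(n, k) 4^k = (1 + 4)^n by the binomial theorem.
For n = 24: (1 + 4)^24 = 5^24 = 59604644775390625.

59604644775390625


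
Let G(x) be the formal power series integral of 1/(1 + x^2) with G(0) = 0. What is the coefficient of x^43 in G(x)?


1/(1 + x^2) = sum_{j>=0} (-1)^j x^(2j). Integrating termwise with G(0) = 0:
G(x) = sum_{j>=0} (-1)^j x^(2j+1) / (2j+1) = arctan(x).
Only odd powers are nonzero. For x^43 write 43 = 2*21 + 1, giving
(-1)^21 / 43 = -1/43 = -1/43.

-1/43


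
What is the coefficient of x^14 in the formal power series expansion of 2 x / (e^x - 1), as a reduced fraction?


The exponential generating function for Bernoulli numbers is
x / (e^x - 1) = sum_{k>=0} B_k x^k / k!.
So the coefficient of x^14 in 2 x / (e^x - 1) is 2 B_14 / 14!.
Computing: B_14 = 7/6, 14! = 87178291200, giving
2 * 7/6 / 87178291200 = 1/37362124800.

1/37362124800


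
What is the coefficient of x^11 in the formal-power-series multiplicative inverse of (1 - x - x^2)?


Let the inverse be f(x) = sum_{k>=0} a_k x^k. From f(x) * (1 - x - x^2) = 1 and matching coefficients:
 x^0: a_0 = 1.
 x^1: a_1 - a_0 = 0, so a_1 = 1.
 x^k (k >= 2): a_k - a_{k-1} - a_{k-2} = 0, i.e. a_k = a_{k-1} + a_{k-2}.
This is the Fibonacci-type recurrence shifted so that a_0 = a_1 = 1.
Iterating: a_0=1, a_1=1, a_2=2, a_3=3, a_4=5, a_5=8, a_6=13, a_7=21, a_8=34, a_9=55, ...
a_11 = 144.

144


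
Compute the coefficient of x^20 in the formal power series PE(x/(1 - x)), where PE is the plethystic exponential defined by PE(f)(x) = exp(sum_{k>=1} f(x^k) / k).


For f(x) = x/(1 - x) we have
sum_{k>=1} f(x^k) / k = sum_{k>=1} (1/k) * x^k / (1 - x^k) = sum_{k, m >= 1} x^(k m) / k,
which after exponentiating simplifies to
PE(x/(1 - x)) = prod_{k>=1} 1 / (1 - x^k).
This is the generating function for the partition function p(n), so the coefficient of x^20 is p(20).
Computing p(20) by dynamic programming over parts 1, 2, ..., 20: p(20) = 627.

627


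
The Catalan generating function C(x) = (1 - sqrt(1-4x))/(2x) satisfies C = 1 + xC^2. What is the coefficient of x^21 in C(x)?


Substituting x -> x scales the n-th coefficient by 1, so [x^21] C(x) = C_21.
C_21 = C(2*21, 21)/(22) = 538257874440/22 = 24466267020.
= 24466267020.

24466267020


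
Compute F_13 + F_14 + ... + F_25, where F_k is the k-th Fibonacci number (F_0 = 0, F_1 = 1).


Use the identity sum_{k=0}^{N} F_k = F_{N+2} - 1 (which follows from F_{k+2} - F_{k+1} = F_k). Then
sum_{k=13}^{25} F_k = (F_{27} - 1) - (F_{14} - 1) = F_{27} - F_{14}.
Computing: F_{27} = 196418, F_{14} = 377, so
Sum = 196418 - 377 = 196041.

196041


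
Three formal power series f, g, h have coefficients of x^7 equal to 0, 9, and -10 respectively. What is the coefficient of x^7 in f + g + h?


Series addition is componentwise:
0 + 9 + -10
= -1

-1


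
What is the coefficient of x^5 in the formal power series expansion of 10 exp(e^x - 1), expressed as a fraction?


exp(e^x - 1) is the exponential generating function for the Bell numbers Bell_k: exp(e^x - 1) = sum_{k>=0} Bell_k x^k / k!.
So the coefficient of x^5 in 10 exp(e^x - 1) is 10 Bell_5 / 5!.
Computing: Bell_5 = 52 and 5! = 120, giving
10 * 52/120 = 13/3.

13/3


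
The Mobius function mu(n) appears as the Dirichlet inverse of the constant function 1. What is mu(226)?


226 = 2 * 113 (all distinct primes).
mu(226) = (-1)^2 = 1

1


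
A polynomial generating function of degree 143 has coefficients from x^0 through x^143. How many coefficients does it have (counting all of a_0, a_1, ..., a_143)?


A polynomial of degree 143 takes the form a_0 + a_1 x + ... + a_143 x^143.
The number of coefficients is 143 + 1 = 144.

144


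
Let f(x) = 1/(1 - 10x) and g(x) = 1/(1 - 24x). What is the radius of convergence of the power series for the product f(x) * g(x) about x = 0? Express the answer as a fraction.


The radius of 1/(1 - 10x) is 1/10 (nearest singularity at x = 1/10), and the radius of 1/(1 - 24x) is 1/24.
The product f(x)*g(x) = 1/((1 - 10x)(1 - 24x)) has singularities at both 1/10 and 1/24, so its radius of convergence is the distance to the nearest one:
min(1/10, 1/24) = 1/24.

1/24


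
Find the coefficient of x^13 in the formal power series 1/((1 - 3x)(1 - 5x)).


By partial fractions or Cauchy convolution:
The coefficient equals sum_{k=0}^{13} 3^k * 5^(13-k).
= 3049366328

3049366328


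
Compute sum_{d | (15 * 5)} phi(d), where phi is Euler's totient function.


First, 15 * 5 = 75. One classical identity is sum_{d | n} phi(d) = n (each k in [1, n] has a unique gcd with n, and among the k's with gcd(k, n) = n/d there are phi(d) of them). So the sum equals 75. We also verify directly:
Divisors of 75: 1, 3, 5, 15, 25, 75.
phi values: 1, 2, 4, 8, 20, 40.
Sum = 75.

75


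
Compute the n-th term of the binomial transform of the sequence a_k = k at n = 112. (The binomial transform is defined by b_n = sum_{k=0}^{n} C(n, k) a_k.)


With a_k = k, b_n = sum_{k=0}^{n} C(n, k) k. Using k * C(n, k) = n * C(n-1, k-1) gives b_n = n * sum_{k>=1} C(n-1, k-1) = n * 2^(n-1).
For n = 112: 112 * 2^111 = 112 * 2596148429267413814265248164610048 = 290768624077950347197707794436325376.

290768624077950347197707794436325376


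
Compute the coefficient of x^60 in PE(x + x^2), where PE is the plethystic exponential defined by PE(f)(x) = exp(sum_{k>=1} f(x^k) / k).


With f(x) = x + x^2, the exponent is sum_{k>=1} (x^k + x^(2k)) / k = -ln(1 - x) - ln(1 - x^2). Exponentiating:
PE(x + x^2) = 1 / ((1 - x)(1 - x^2)).
This is the generating function for partitions of n into parts of size 1 or 2. The number of 2's can be any j in 0..30, and the rest are 1's, so
[x^60] = floor(60/2) + 1 = 31.

31


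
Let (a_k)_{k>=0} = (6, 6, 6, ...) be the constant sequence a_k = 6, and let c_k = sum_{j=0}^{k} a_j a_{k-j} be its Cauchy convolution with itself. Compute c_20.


Since a_j = 6 for all j >= 0, the convolution sum becomes
c_k = sum_{j=0}^{k} 6 * 6 = 36 * (k + 1).
Equivalently, the generating function of (a_k) is 6/(1 - x) and its square is 36/(1 - x)^2 = sum_{k>=0} 36(k + 1) x^k.
For k = 20: 36 * 21 = 756.

756


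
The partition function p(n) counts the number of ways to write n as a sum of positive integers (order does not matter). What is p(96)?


Using the generating function prod_{k>=1} 1/(1-x^k), we compute p(96).
By dynamic programming over parts 1 through 96:
p(96) = 118114304

118114304


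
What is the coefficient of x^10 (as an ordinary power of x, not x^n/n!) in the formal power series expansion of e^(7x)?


The exponential series is e^y = sum_{k>=0} y^k / k!. Substituting y = 7x gives
e^(7x) = sum_{k>=0} 7^k x^k / k!.
So the coefficient of x^n is a^n/n! with a = 7, n = 10:
7^10 / 10! = 282475249/3628800 = 40353607/518400

40353607/518400


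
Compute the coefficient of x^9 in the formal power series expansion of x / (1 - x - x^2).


Let f(x) = sum_{k>=0} a_k x^k. Multiplying f(x) * (1 - x - x^2) = x and matching coefficients gives a_0 = 0, a_1 = 1, and a_k = a_{k-1} + a_{k-2} for k >= 2. These are the Fibonacci numbers F_k.
Iterating from F_0 = 0, F_1 = 1:
F_0=0, F_1=1, F_2=1, F_3=2, F_4=3, F_5=5, F_6=8, F_7=13, F_8=21, F_9=34
F_9 = 34.

34


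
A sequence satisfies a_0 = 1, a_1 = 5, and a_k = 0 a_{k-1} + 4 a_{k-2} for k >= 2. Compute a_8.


The characteristic equation is t^2 - 0 t - 4 = 0, with roots r_1 = 2 and r_2 = -2 (so c_1 = r_1 + r_2, c_2 = -r_1 r_2 as required).
One can use the closed form a_n = A r_1^n + B r_2^n, but direct iteration is more reliable:
a_0 = 1, a_1 = 5, a_2 = 4, a_3 = 20, a_4 = 16, a_5 = 80, a_6 = 64, a_7 = 320, a_8 = 256.
So a_8 = 256.

256


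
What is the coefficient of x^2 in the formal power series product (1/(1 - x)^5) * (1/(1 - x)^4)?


Combine the factors: (1/(1 - x)^5) * (1/(1 - x)^4) = 1/(1 - x)^9.
Then use 1/(1 - x)^r = sum_{k>=0} C(k + r - 1, r - 1) x^k with r = 9 and k = 2:
C(10, 8) = 45.

45


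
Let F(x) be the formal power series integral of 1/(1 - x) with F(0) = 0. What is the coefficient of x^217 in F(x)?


1/(1 - x) = sum_{k>=0} x^k. Integrating termwise and using F(0) = 0 gives
F(x) = sum_{k>=0} x^(k+1) / (k+1) = sum_{m>=1} x^m / m = -ln(1 - x).
So the coefficient of x^217 is 1/217 = 1/217.

1/217


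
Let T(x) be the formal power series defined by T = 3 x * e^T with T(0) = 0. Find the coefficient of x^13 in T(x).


Apply the Lagrange inversion formula: if T = 3 x * phi(T) with phi(t) = e^t, then
[x^n] T = 3^n * (1/n) [t^(n-1)] phi(t)^n = 3^n * (1/n) [t^(n-1)] e^(n t) = 3^n * (1/n) * n^(n-1) / (n-1)! = 3^n * n^(n-1) / n!.
When c = 1 this is the Cayley count of rooted labeled trees on n vertices, divided by n!.
For n = 13: 3^13 * 13^12 / 13! = 1594323 * 23298085122481/6227020800 = 11758364345276757/1971200.

11758364345276757/1971200


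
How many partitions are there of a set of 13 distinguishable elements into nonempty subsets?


Bell_13 can be computed from the Bell triangle or from Dobinski's identity Bell_n = (1/e) * sum_{k>=0} k^n / k!.
Computing Bell_13 = 27644437.

27644437


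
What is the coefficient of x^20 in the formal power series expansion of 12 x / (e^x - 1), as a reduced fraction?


The exponential generating function for Bernoulli numbers is
x / (e^x - 1) = sum_{k>=0} B_k x^k / k!.
So the coefficient of x^20 in 12 x / (e^x - 1) is 12 B_20 / 20!.
Computing: B_20 = -174611/330, 20! = 2432902008176640000, giving
12 * -174611/330 / 2432902008176640000 = -174611/66904805224857600000.

-174611/66904805224857600000


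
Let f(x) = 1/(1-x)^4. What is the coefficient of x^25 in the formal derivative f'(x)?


Differentiate: d/dx [ 1/(1-x)^r ] = r / (1-x)^(r+1).
Here r = 4, so f'(x) = 4 / (1-x)^5.
The expansion of 1/(1-x)^(r+1) has coefficient of x^n equal to C(n+r, r).
So the coefficient of x^25 in f'(x) is
4 * C(29, 4) = 4 * 23751 = 95004

95004


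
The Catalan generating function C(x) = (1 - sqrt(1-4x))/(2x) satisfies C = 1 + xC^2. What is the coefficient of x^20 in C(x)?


Substituting x -> x scales the n-th coefficient by 1, so [x^20] C(x) = C_20.
C_20 = C(2*20, 20)/(21) = 137846528820/21 = 6564120420.
= 6564120420.

6564120420


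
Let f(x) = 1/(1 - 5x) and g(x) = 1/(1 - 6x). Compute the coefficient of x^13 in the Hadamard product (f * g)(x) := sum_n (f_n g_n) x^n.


f has coefficients f_k = 5^k and g has coefficients g_k = 6^k, so the Hadamard product has coefficient (f*g)_k = 5^k * 6^k = 30^k.
For k = 13: 30^13 = 15943230000000000000.

15943230000000000000


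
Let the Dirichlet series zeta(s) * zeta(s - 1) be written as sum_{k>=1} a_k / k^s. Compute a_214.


Convolution gives a_k = sum_{d | k} d * 1 = sum_{d | k} d = sigma(k), the sum of positive divisors of k.
For k = 214, the divisors are 1, 2, 107, 214, so
sigma(214) = 1 + 2 + 107 + 214 = 324.

324


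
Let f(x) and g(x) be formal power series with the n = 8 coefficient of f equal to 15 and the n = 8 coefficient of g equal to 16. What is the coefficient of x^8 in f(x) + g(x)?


Addition of formal power series is termwise.
The coefficient of x^8 in f + g = 15 + 16
= 31

31


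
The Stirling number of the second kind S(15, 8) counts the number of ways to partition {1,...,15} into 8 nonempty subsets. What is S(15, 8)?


Using the explicit formula S(n,k) = (1/k!) sum_{j=0}^{k} (-1)^(k-j) C(k,j) j^n:
S(15, 8) = 216627840
Equivalently, S(n,k) is n! times the coefficient of x^n in the EGF (e^x - 1)^k / k!.

216627840


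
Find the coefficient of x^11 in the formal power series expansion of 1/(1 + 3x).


Write 1/(1 + c x) = 1/(1 - (-c) x) and apply the geometric-series identity
1/(1 - y) = sum_{k>=0} y^k to get 1/(1 + c x) = sum_{k>=0} (-c)^k x^k.
So the coefficient of x^k is (-c)^k = (-1)^k * c^k.
Here c = 3 and k = 11:
(-3)^11 = -1 * 177147 = -177147

-177147


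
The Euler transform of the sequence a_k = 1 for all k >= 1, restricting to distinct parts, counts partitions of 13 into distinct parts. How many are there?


Partitions of 13 into distinct parts can be computed via generating function.
Product (1+x)(1+x^2)(1+x^3)...
The coefficient of x^13 = 18

18


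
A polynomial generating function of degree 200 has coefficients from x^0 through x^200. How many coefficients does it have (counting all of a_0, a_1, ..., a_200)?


A polynomial of degree 200 takes the form a_0 + a_1 x + ... + a_200 x^200.
The number of coefficients is 200 + 1 = 201.

201


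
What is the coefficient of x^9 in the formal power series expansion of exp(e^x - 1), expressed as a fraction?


exp(e^x - 1) is the exponential generating function for the Bell numbers Bell_k: exp(e^x - 1) = sum_{k>=0} Bell_k x^k / k!.
So the coefficient of x^9 in exp(e^x - 1) is Bell_9 / 9!.
Computing: Bell_9 = 21147 and 9! = 362880, giving
21147/362880 = 1007/17280.

1007/17280


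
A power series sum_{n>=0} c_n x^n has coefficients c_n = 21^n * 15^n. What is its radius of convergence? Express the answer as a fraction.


By the root test (Cauchy-Hadamard), the radius is R = 1 / limsup_n |c_n|^(1/n).
Here |c_n|^(1/n) = (21^n * 15^n)^(1/n) = 21 * 15 = 315 for all n.
So R = 1/315 = 1/315.

1/315


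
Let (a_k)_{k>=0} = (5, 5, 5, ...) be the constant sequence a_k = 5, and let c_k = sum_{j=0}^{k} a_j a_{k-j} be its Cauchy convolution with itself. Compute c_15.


Since a_j = 5 for all j >= 0, the convolution sum becomes
c_k = sum_{j=0}^{k} 5 * 5 = 25 * (k + 1).
Equivalently, the generating function of (a_k) is 5/(1 - x) and its square is 25/(1 - x)^2 = sum_{k>=0} 25(k + 1) x^k.
For k = 15: 25 * 16 = 400.

400


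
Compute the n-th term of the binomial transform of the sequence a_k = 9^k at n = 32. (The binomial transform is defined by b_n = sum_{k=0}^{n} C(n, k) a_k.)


With a_k = 9^k, b_n = sum_{k=0}^{n} C(n, k) 9^k = (1 + 9)^n by the binomial theorem.
For n = 32: (1 + 9)^32 = 10^32 = 100000000000000000000000000000000.

100000000000000000000000000000000
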